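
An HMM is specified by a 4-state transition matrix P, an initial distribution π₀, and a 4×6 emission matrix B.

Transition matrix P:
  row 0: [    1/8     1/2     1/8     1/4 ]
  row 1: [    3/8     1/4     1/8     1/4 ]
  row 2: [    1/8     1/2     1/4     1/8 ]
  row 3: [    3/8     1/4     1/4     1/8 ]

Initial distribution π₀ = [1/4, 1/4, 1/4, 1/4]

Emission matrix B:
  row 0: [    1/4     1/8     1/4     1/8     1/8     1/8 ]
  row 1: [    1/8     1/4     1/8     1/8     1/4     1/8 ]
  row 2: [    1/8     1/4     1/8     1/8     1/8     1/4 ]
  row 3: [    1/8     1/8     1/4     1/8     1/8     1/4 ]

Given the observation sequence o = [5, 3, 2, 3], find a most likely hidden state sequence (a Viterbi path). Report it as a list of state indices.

path = [2, 1, 0, 1]

t=0: δ = [3.125e-02, 3.125e-02, 6.250e-02, 6.250e-02]  (obs o_0=5)
t=1: δ = [2.930e-03, 3.906e-03, 1.953e-03, 9.766e-04]  ψ = [3, 2, 2, 0]  (obs o_1=3)
t=2: δ = [3.662e-04, 1.831e-04, 6.104e-05, 2.441e-04]  ψ = [1, 0, 1, 1]  (obs o_2=2)
t=3: δ = [1.144e-05, 2.289e-05, 7.629e-06, 1.144e-05]  ψ = [3, 0, 3, 0]  (obs o_3=3)
backtrack: best end state = 1; path = [2, 1, 0, 1]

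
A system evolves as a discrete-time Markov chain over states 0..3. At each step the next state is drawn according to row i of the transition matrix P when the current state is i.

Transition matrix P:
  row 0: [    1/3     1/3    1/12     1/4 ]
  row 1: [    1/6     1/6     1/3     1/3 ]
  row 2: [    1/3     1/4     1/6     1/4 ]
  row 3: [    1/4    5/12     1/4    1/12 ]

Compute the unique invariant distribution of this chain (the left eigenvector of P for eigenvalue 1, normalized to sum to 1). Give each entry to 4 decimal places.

Balance equations π_j = Σ_i π_i·P[i][j]:
  π_0 = 1/3·π_0 + 1/6·π_1 + 1/3·π_2 + 1/4·π_3
  π_1 = 1/3·π_0 + 1/6·π_1 + 1/4·π_2 + 5/12·π_3
  π_2 = 1/12·π_0 + 1/3·π_1 + 1/6·π_2 + 1/4·π_3
  normalize: π_0 + π_1 + π_2 + π_3 = 1
Solving the linear system gives exactly π = [582/2189, 629/2189, 464/2189, 514/2189].

π = [0.2659, 0.2873, 0.2120, 0.2348]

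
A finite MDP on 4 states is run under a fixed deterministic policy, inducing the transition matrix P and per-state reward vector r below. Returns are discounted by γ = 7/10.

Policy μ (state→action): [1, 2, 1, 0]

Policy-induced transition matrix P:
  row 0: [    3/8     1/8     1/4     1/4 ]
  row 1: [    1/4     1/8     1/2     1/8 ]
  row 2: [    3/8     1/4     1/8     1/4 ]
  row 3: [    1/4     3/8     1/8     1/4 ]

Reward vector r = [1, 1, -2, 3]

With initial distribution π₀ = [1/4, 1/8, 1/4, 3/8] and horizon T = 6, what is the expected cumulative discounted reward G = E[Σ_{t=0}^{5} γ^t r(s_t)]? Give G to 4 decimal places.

t=0: π = [0.2500, 0.1250, 0.2500, 0.3750], E[r] = 1.0000, γ^t·E[r] = 1.000000, running G = 1.000000
t=1: π = [0.3125, 0.2500, 0.2031, 0.2344], E[r] = 0.8594, γ^t·E[r] = 0.601563, running G = 1.601563
t=2: π = [0.3145, 0.2090, 0.2578, 0.2188], E[r] = 0.6641, γ^t·E[r] = 0.325391, running G = 1.926953
t=3: π = [0.3215, 0.2119, 0.2427, 0.2239], E[r] = 0.7197, γ^t·E[r] = 0.246866, running G = 2.173819
t=4: π = [0.3205, 0.2113, 0.2447, 0.2235], E[r] = 0.7130, γ^t·E[r] = 0.171202, running G = 2.345021
t=5: π = [0.3206, 0.2115, 0.2443, 0.2236], E[r] = 0.7143, γ^t·E[r] = 0.120046, running G = 2.465067

G = 2.4651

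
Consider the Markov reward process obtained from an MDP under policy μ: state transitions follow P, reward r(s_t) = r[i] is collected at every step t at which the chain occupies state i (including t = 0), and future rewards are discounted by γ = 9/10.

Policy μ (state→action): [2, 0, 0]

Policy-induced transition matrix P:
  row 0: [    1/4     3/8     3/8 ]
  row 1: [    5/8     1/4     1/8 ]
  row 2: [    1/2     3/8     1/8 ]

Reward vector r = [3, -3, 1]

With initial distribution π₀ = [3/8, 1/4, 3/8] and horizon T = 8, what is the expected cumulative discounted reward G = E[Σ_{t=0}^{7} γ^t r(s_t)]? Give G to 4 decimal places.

t=0: π = [0.3750, 0.2500, 0.3750], E[r] = 0.7500, γ^t·E[r] = 0.750000, running G = 0.750000
t=1: π = [0.4375, 0.3438, 0.2188], E[r] = 0.5000, γ^t·E[r] = 0.450000, running G = 1.200000
t=2: π = [0.4336, 0.3320, 0.2344], E[r] = 0.5391, γ^t·E[r] = 0.436641, running G = 1.636641
t=3: π = [0.4331, 0.3335, 0.2334], E[r] = 0.5322, γ^t·E[r] = 0.387993, running G = 2.024634
t=4: π = [0.4334, 0.3333, 0.2333], E[r] = 0.5336, γ^t·E[r] = 0.350075, running G = 2.374709
t=5: π = [0.4333, 0.3333, 0.2334], E[r] = 0.5333, γ^t·E[r] = 0.314896, running G = 2.689605
t=6: π = [0.4333, 0.3333, 0.2333], E[r] = 0.5333, γ^t·E[r] = 0.283442, running G = 2.973047
t=7: π = [0.4333, 0.3333, 0.2333], E[r] = 0.5333, γ^t·E[r] = 0.255090, running G = 3.228137

G = 3.2281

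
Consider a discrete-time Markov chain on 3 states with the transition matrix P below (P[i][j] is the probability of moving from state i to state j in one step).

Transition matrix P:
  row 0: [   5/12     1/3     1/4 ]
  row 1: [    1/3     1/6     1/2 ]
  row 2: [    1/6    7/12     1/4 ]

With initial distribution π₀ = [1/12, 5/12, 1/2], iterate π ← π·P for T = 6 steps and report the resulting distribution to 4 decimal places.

t=0: π = [0.0833, 0.4167, 0.5000]
t=1: π = [0.2569, 0.3889, 0.3542]
t=2: π = [0.2957, 0.3571, 0.3472]
t=3: π = [0.3001, 0.3606, 0.3393]
t=4: π = [0.3018, 0.3580, 0.3402]
t=5: π = [0.3018, 0.3587, 0.3395]
t=6: π = [0.3019, 0.3584, 0.3397]

π = [0.3019, 0.3584, 0.3397]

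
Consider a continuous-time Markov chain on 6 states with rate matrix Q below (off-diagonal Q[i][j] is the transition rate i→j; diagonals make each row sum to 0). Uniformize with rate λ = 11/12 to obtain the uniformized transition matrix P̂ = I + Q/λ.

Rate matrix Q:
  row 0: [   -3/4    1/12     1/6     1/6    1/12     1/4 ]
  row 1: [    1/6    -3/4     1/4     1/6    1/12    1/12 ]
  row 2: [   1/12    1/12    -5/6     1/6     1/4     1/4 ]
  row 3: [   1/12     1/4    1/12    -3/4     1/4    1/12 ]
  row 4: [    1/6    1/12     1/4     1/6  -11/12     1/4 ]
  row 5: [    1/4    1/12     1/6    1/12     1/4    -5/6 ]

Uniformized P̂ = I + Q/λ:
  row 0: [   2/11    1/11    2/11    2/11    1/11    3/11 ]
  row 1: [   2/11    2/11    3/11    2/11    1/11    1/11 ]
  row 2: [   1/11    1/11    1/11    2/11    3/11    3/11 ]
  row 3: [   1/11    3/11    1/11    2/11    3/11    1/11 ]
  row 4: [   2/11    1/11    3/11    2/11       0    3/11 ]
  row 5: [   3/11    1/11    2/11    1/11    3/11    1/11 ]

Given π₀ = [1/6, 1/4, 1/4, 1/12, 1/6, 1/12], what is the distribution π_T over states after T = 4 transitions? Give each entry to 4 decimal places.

t=0: π = [0.1667, 0.2500, 0.2500, 0.0833, 0.1667, 0.0833]
t=1: π = [0.1591, 0.1288, 0.1894, 0.1742, 0.1515, 0.1970]
t=2: π = [0.1667, 0.1343, 0.1742, 0.1639, 0.1791, 0.1818]
t=3: π = [0.1676, 0.1329, 0.1796, 0.1653, 0.1692, 0.1854]
t=4: π = [0.1673, 0.1330, 0.1779, 0.1650, 0.1719, 0.1848]

π = [0.1673, 0.1330, 0.1779, 0.1650, 0.1719, 0.1848]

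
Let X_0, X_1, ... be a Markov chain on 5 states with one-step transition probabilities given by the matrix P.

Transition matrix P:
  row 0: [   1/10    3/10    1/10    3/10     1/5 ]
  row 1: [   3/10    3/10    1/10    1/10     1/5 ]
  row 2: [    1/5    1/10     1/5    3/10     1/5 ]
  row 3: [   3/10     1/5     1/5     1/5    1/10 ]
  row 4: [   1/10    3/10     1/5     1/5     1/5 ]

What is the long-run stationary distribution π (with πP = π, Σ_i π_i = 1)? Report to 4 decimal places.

Balance equations π_j = Σ_i π_i·P[i][j]:
  π_0 = 1/10·π_0 + 3/10·π_1 + 1/5·π_2 + 3/10·π_3 + 1/10·π_4
  π_1 = 3/10·π_0 + 3/10·π_1 + 1/10·π_2 + 1/5·π_3 + 3/10·π_4
  π_2 = 1/10·π_0 + 1/10·π_1 + 1/5·π_2 + 1/5·π_3 + 1/5·π_4
  π_3 = 3/10·π_0 + 1/10·π_1 + 3/10·π_2 + 1/5·π_3 + 1/5·π_4
  normalize: π_0 + π_1 + π_2 + π_3 + π_4 = 1
Solving the linear system gives exactly π = [17/82, 61/246, 19/123, 26/123, 22/123].

π = [0.2073, 0.2480, 0.1545, 0.2114, 0.1789]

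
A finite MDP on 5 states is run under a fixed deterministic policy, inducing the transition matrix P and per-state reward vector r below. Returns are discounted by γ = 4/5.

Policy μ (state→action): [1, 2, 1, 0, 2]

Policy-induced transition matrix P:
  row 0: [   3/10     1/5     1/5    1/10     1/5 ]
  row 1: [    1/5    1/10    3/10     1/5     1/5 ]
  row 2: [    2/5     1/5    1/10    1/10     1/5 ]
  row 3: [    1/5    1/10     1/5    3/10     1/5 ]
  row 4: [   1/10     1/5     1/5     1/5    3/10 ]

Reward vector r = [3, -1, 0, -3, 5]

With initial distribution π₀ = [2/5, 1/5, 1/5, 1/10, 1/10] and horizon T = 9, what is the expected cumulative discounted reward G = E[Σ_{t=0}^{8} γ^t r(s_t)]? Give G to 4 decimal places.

G = 5.1129

t=0: π = [0.4000, 0.2000, 0.2000, 0.1000, 0.1000], E[r] = 1.2000, γ^t·E[r] = 1.200000, running G = 1.200000
t=1: π = [0.2700, 0.1700, 0.2000, 0.1500, 0.2100], E[r] = 1.2400, γ^t·E[r] = 0.992000, running G = 2.192000
t=2: π = [0.2460, 0.1680, 0.1970, 0.1680, 0.2210], E[r] = 1.1710, γ^t·E[r] = 0.749440, running G = 2.941440
t=3: π = [0.2419, 0.1664, 0.1971, 0.1725, 0.2221], E[r] = 1.1523, γ^t·E[r] = 0.589978, running G = 3.531418
t=4: π = [0.2414, 0.1661, 0.1969, 0.1734, 0.2222], E[r] = 1.1491, γ^t·E[r] = 0.470667, running G = 4.002085
t=5: π = [0.2413, 0.1661, 0.1969, 0.1735, 0.2222], E[r] = 1.1485, γ^t·E[r] = 0.376327, running G = 4.378412
t=6: π = [0.2413, 0.1660, 0.1969, 0.1735, 0.2222], E[r] = 1.1484, γ^t·E[r] = 0.301035, running G = 4.679448
t=7: π = [0.2413, 0.1660, 0.1969, 0.1735, 0.2222], E[r] = 1.1483, γ^t·E[r] = 0.240825, running G = 4.920272
t=8: π = [0.2413, 0.1660, 0.1969, 0.1735, 0.2222], E[r] = 1.1483, γ^t·E[r] = 0.192659, running G = 5.112931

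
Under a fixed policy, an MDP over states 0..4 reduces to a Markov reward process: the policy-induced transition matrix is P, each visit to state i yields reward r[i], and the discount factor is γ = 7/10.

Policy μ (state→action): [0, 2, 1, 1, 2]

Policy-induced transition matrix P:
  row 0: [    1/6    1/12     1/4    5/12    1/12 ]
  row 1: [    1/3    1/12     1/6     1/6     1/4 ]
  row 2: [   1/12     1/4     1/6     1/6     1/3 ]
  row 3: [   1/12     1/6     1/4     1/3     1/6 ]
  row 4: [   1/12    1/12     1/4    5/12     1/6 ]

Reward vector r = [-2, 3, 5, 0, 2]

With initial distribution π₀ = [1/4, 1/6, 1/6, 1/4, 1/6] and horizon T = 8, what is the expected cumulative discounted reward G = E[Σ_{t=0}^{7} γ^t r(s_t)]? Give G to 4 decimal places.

G = 4.7069

t=0: π = [0.2500, 0.1667, 0.1667, 0.2500, 0.1667], E[r] = 1.1667, γ^t·E[r] = 1.166667, running G = 1.166667
t=1: π = [0.1458, 0.1319, 0.2222, 0.3125, 0.1875], E[r] = 1.5903, γ^t·E[r] = 1.113194, running G = 2.279861
t=2: π = [0.1285, 0.1464, 0.2205, 0.3021, 0.2025], E[r] = 1.6898, γ^t·E[r] = 0.828009, running G = 3.107870
t=3: π = [0.1306, 0.1453, 0.2194, 0.2998, 0.2049], E[r] = 1.6814, γ^t·E[r] = 0.576728, running G = 3.684599
t=4: π = [0.1305, 0.1449, 0.2196, 0.3005, 0.2045], E[r] = 1.6805, γ^t·E[r] = 0.403499, running G = 4.088098
t=5: π = [0.1304, 0.1450, 0.2196, 0.3005, 0.2045], E[r] = 1.6811, γ^t·E[r] = 0.282547, running G = 4.370645
t=6: π = [0.1304, 0.1450, 0.2196, 0.3005, 0.2045], E[r] = 1.6811, γ^t·E[r] = 0.197779, running G = 4.568423
t=7: π = [0.1304, 0.1450, 0.2196, 0.3005, 0.2045], E[r] = 1.6811, γ^t·E[r] = 0.138444, running G = 4.706867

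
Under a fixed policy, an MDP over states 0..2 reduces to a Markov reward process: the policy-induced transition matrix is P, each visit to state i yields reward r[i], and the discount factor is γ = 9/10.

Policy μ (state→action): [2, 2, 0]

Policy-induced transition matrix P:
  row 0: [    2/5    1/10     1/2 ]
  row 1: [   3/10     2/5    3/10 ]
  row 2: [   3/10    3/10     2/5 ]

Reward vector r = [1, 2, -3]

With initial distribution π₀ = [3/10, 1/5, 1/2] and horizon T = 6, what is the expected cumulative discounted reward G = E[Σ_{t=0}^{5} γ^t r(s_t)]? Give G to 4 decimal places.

t=0: π = [0.3000, 0.2000, 0.5000], E[r] = -0.8000, γ^t·E[r] = -0.800000, running G = -0.800000
t=1: π = [0.3300, 0.2600, 0.4100], E[r] = -0.3800, γ^t·E[r] = -0.342000, running G = -1.142000
t=2: π = [0.3330, 0.2600, 0.4070], E[r] = -0.3680, γ^t·E[r] = -0.298080, running G = -1.440080
t=3: π = [0.3333, 0.2594, 0.4073], E[r] = -0.3698, γ^t·E[r] = -0.269584, running G = -1.709664
t=4: π = [0.3333, 0.2593, 0.4074], E[r] = -0.3703, γ^t·E[r] = -0.242941, running G = -1.952605
t=5: π = [0.3333, 0.2593, 0.4074], E[r] = -0.3704, γ^t·E[r] = -0.218693, running G = -2.171298

G = -2.1713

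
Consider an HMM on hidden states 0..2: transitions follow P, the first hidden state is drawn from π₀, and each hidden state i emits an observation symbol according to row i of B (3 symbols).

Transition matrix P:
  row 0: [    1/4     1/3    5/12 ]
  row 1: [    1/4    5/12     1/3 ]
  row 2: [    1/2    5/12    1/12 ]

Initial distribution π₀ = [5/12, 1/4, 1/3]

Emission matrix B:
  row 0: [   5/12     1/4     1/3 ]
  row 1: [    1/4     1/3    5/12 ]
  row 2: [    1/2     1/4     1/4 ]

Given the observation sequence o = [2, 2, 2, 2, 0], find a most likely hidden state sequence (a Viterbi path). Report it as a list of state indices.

t=0: δ = [1.389e-01, 1.042e-01, 8.333e-02]  (obs o_0=2)
t=1: δ = [1.389e-02, 1.929e-02, 1.447e-02]  ψ = [2, 0, 0]  (obs o_1=2)
t=2: δ = [2.411e-03, 3.349e-03, 1.608e-03]  ψ = [2, 1, 1]  (obs o_2=2)
t=3: δ = [2.791e-04, 5.814e-04, 2.791e-04]  ψ = [1, 1, 1]  (obs o_3=2)
t=4: δ = [6.056e-05, 6.056e-05, 9.690e-05]  ψ = [1, 1, 1]  (obs o_4=0)
backtrack: best end state = 2; path = [0, 1, 1, 1, 2]

path = [0, 1, 1, 1, 2]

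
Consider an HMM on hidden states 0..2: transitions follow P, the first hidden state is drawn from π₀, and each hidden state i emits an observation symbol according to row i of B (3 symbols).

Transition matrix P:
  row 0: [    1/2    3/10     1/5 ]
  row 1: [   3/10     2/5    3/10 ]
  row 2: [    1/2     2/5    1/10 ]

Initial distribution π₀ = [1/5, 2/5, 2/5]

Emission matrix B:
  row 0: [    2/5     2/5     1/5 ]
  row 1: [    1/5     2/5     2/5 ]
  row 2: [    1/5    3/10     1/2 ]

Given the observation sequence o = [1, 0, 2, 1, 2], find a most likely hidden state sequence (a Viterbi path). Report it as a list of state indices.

t=0: δ = [8.000e-02, 1.600e-01, 1.200e-01]  (obs o_0=1)
t=1: δ = [2.400e-02, 1.280e-02, 9.600e-03]  ψ = [2, 1, 1]  (obs o_1=0)
t=2: δ = [2.400e-03, 2.880e-03, 2.400e-03]  ψ = [0, 0, 0]  (obs o_2=2)
t=3: δ = [4.800e-04, 4.608e-04, 2.592e-04]  ψ = [0, 1, 1]  (obs o_3=1)
t=4: δ = [4.800e-05, 7.373e-05, 6.912e-05]  ψ = [0, 1, 1]  (obs o_4=2)
backtrack: best end state = 1; path = [2, 0, 1, 1, 1]

path = [2, 0, 1, 1, 1]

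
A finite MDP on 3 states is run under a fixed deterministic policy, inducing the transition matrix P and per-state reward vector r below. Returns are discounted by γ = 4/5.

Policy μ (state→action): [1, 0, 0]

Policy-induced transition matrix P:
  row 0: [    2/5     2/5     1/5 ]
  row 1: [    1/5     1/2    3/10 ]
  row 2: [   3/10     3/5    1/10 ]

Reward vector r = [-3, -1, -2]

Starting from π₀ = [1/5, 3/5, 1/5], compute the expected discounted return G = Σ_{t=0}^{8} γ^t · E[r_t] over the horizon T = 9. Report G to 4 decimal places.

t=0: π = [0.2000, 0.6000, 0.2000], E[r] = -1.6000, γ^t·E[r] = -1.600000, running G = -1.600000
t=1: π = [0.2600, 0.5000, 0.2400], E[r] = -1.7600, γ^t·E[r] = -1.408000, running G = -3.008000
t=2: π = [0.2760, 0.4980, 0.2260], E[r] = -1.7780, γ^t·E[r] = -1.137920, running G = -4.145920
t=3: π = [0.2778, 0.4950, 0.2272], E[r] = -1.7828, γ^t·E[r] = -0.912794, running G = -5.058714
t=4: π = [0.2783, 0.4949, 0.2268], E[r] = -1.7833, γ^t·E[r] = -0.730456, running G = -5.789170
t=5: π = [0.2783, 0.4949, 0.2268], E[r] = -1.7835, γ^t·E[r] = -0.584412, running G = -6.373582
t=6: π = [0.2783, 0.4948, 0.2268], E[r] = -1.7835, γ^t·E[r] = -0.467534, running G = -6.841116
t=7: π = [0.2784, 0.4948, 0.2268], E[r] = -1.7835, γ^t·E[r] = -0.374028, running G = -7.215144
t=8: π = [0.2784, 0.4948, 0.2268], E[r] = -1.7835, γ^t·E[r] = -0.299222, running G = -7.514366

G = -7.5144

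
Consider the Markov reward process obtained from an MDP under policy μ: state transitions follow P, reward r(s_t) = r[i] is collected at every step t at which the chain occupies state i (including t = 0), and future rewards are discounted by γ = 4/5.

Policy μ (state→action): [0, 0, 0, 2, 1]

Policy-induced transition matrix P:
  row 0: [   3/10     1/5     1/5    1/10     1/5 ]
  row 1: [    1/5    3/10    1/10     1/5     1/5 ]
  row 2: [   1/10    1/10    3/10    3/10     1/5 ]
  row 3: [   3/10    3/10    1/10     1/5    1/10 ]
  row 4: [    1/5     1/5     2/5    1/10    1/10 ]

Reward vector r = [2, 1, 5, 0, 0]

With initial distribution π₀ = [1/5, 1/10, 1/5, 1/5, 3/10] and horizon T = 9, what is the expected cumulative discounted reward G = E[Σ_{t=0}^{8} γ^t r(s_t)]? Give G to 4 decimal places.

G = 7.3897

t=0: π = [0.2000, 0.1000, 0.2000, 0.2000, 0.3000], E[r] = 1.5000, γ^t·E[r] = 1.500000, running G = 1.500000
t=1: π = [0.2200, 0.2100, 0.2500, 0.1700, 0.1500], E[r] = 1.9000, γ^t·E[r] = 1.520000, running G = 3.020000
t=2: π = [0.2140, 0.2130, 0.2170, 0.1880, 0.1680], E[r] = 1.7260, γ^t·E[r] = 1.104640, running G = 4.124640
t=3: π = [0.2185, 0.2184, 0.2152, 0.1835, 0.1644], E[r] = 1.7314, γ^t·E[r] = 0.886477, running G = 5.011117
t=4: π = [0.2187, 0.2187, 0.2142, 0.1832, 0.1652], E[r] = 1.7271, γ^t·E[r] = 0.707412, running G = 5.718529
t=5: π = [0.2188, 0.2188, 0.2143, 0.1830, 0.1652], E[r] = 1.7277, γ^t·E[r] = 0.566124, running G = 6.284653
t=6: π = [0.2188, 0.2188, 0.2143, 0.1830, 0.1652], E[r] = 1.7277, γ^t·E[r] = 0.452893, running G = 6.737546
t=7: π = [0.2188, 0.2188, 0.2143, 0.1830, 0.1652], E[r] = 1.7277, γ^t·E[r] = 0.362321, running G = 7.099867
t=8: π = [0.2188, 0.2188, 0.2143, 0.1830, 0.1652], E[r] = 1.7277, γ^t·E[r] = 0.289856, running G = 7.389723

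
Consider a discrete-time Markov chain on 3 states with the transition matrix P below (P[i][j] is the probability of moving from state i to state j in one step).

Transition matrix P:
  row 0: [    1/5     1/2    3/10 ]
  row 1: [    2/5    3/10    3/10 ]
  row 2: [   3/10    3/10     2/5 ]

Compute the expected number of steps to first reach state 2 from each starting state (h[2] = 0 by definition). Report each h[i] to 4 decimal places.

h = [3.3333, 3.3333, 0.0000]

First-step conditioning: h[2] = 0; for i ≠ 2, h[i] = 1 + Σ_k P[i][k]·h[k].
  h[0] = 1 + 1/5·h[0] + 1/2·h[1]
  h[1] = 1 + 2/5·h[0] + 3/10·h[1]
Solving the 2×2 linear system over states ≠ 2 gives exactly h = [10/3, 10/3, 0] (h[2] = 0 is the target).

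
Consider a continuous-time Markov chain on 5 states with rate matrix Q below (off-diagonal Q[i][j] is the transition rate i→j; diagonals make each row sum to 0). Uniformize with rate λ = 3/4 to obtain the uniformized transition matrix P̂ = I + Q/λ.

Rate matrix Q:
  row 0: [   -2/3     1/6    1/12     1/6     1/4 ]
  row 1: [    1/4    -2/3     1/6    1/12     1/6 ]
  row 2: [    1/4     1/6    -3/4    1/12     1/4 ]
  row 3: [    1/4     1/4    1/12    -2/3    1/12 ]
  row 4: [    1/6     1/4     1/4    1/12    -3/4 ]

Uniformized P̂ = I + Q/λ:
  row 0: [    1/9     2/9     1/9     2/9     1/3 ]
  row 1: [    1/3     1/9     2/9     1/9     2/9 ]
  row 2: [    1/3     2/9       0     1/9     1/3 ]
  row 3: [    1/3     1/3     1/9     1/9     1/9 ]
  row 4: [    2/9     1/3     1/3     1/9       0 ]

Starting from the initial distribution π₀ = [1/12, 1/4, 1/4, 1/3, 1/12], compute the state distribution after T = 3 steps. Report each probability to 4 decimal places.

π = [0.2558, 0.2362, 0.1652, 0.1381, 0.2047]

t=0: π = [0.0833, 0.2500, 0.2500, 0.3333, 0.0833]
t=1: π = [0.3056, 0.2407, 0.1296, 0.1204, 0.2037]
t=2: π = [0.2428, 0.2315, 0.1687, 0.1451, 0.2119]
t=3: π = [0.2558, 0.2362, 0.1652, 0.1381, 0.2047]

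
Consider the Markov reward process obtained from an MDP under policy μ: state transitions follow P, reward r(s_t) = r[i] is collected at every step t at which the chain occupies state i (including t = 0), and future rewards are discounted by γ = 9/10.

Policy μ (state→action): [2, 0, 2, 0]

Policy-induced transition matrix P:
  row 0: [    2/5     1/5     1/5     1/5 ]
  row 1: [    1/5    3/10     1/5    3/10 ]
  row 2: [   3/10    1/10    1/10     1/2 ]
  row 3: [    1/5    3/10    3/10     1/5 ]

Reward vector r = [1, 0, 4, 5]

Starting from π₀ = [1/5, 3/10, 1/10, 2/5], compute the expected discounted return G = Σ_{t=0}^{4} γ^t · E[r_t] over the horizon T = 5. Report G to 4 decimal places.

G = 10.4051

t=0: π = [0.2000, 0.3000, 0.1000, 0.4000], E[r] = 2.6000, γ^t·E[r] = 2.600000, running G = 2.600000
t=1: π = [0.2500, 0.2600, 0.2300, 0.2600], E[r] = 2.4700, γ^t·E[r] = 2.223000, running G = 4.823000
t=2: π = [0.2730, 0.2290, 0.2030, 0.2950], E[r] = 2.5600, γ^t·E[r] = 2.073600, running G = 6.896600
t=3: π = [0.2749, 0.2321, 0.2092, 0.2838], E[r] = 2.5307, γ^t·E[r] = 1.844880, running G = 8.741480
t=4: π = [0.2759, 0.2307, 0.2075, 0.2860], E[r] = 2.5356, γ^t·E[r] = 1.663601, running G = 10.405081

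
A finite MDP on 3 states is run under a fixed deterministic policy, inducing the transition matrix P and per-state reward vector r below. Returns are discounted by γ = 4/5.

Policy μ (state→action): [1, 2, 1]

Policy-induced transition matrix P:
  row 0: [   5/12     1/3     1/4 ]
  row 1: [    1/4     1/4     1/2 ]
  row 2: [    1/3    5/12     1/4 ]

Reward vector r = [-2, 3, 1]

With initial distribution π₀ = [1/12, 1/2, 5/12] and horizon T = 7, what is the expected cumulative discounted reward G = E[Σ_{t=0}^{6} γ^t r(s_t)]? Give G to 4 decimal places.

t=0: π = [0.0833, 0.5000, 0.4167], E[r] = 1.7500, γ^t·E[r] = 1.750000, running G = 1.750000
t=1: π = [0.2986, 0.3264, 0.3750], E[r] = 0.7569, γ^t·E[r] = 0.605556, running G = 2.355556
t=2: π = [0.3310, 0.3374, 0.3316], E[r] = 0.6817, γ^t·E[r] = 0.436296, running G = 2.791852
t=3: π = [0.3328, 0.3329, 0.3343], E[r] = 0.6673, γ^t·E[r] = 0.341654, running G = 3.133506
t=4: π = [0.3333, 0.3335, 0.3332], E[r] = 0.6669, γ^t·E[r] = 0.273174, running G = 3.406680
t=5: π = [0.3333, 0.3333, 0.3334], E[r] = 0.6667, γ^t·E[r] = 0.218450, running G = 3.625130
t=6: π = [0.3333, 0.3333, 0.3333], E[r] = 0.6667, γ^t·E[r] = 0.174764, running G = 3.799895

G = 3.7999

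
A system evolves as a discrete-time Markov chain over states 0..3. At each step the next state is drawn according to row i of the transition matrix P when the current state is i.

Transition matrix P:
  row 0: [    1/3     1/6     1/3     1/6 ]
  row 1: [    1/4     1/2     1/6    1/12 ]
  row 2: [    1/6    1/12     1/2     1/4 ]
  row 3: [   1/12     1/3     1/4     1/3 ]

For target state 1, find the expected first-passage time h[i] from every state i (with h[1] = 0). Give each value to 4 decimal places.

h = [5.7170, 0.0000, 6.1698, 4.5283]

First-step conditioning: h[1] = 0; for i ≠ 1, h[i] = 1 + Σ_k P[i][k]·h[k].
  h[0] = 1 + 1/3·h[0] + 1/3·h[2] + 1/6·h[3]
  h[2] = 1 + 1/6·h[0] + 1/2·h[2] + 1/4·h[3]
  h[3] = 1 + 1/12·h[0] + 1/4·h[2] + 1/3·h[3]
Solving the 3×3 linear system over states ≠ 1 gives exactly h = [303/53, 0, 327/53, 240/53] (h[1] = 0 is the target).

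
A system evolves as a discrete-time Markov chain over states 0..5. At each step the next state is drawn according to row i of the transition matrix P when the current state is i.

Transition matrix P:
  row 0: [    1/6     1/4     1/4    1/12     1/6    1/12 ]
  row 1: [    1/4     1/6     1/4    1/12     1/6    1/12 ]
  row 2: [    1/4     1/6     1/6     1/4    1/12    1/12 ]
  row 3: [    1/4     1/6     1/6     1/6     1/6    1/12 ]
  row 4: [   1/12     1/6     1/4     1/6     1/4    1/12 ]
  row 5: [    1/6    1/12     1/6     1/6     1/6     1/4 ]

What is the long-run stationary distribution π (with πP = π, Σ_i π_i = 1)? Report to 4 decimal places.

π = [0.1981, 0.1748, 0.2113, 0.1532, 0.1626, 0.1000]

Balance equations π_j = Σ_i π_i·P[i][j]:
  π_0 = 1/6·π_0 + 1/4·π_1 + 1/4·π_2 + 1/4·π_3 + 1/12·π_4 + 1/6·π_5
  π_1 = 1/4·π_0 + 1/6·π_1 + 1/6·π_2 + 1/6·π_3 + 1/6·π_4 + 1/12·π_5
  π_2 = 1/4·π_0 + 1/4·π_1 + 1/6·π_2 + 1/6·π_3 + 1/4·π_4 + 1/6·π_5
  π_3 = 1/12·π_0 + 1/12·π_1 + 1/4·π_2 + 1/6·π_3 + 1/6·π_4 + 1/6·π_5
  π_4 = 1/6·π_0 + 1/6·π_1 + 1/12·π_2 + 1/6·π_3 + 1/4·π_4 + 1/6·π_5
  normalize: π_0 + π_1 + π_2 + π_3 + π_4 + π_5 = 1
Solving the linear system gives exactly π = [20521/103610, 3623/20722, 842/3985, 1221/7970, 648/3985, 1/10].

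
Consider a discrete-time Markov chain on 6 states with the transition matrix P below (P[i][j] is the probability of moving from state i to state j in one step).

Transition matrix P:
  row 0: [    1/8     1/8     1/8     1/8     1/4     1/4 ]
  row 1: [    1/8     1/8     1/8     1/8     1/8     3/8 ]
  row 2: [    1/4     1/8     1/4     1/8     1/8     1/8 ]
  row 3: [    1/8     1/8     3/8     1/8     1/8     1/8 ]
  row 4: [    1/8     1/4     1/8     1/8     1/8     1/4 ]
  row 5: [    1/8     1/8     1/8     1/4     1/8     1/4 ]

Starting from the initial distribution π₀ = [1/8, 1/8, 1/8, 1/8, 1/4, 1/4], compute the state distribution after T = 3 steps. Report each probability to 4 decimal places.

t=0: π = [0.1250, 0.1250, 0.1250, 0.1250, 0.2500, 0.2500]
t=1: π = [0.1406, 0.1563, 0.1719, 0.1563, 0.1406, 0.2344]
t=2: π = [0.1465, 0.1426, 0.1855, 0.1543, 0.1426, 0.2285]
t=3: π = [0.1482, 0.1428, 0.1868, 0.1536, 0.1433, 0.2253]

π = [0.1482, 0.1428, 0.1868, 0.1536, 0.1433, 0.2253]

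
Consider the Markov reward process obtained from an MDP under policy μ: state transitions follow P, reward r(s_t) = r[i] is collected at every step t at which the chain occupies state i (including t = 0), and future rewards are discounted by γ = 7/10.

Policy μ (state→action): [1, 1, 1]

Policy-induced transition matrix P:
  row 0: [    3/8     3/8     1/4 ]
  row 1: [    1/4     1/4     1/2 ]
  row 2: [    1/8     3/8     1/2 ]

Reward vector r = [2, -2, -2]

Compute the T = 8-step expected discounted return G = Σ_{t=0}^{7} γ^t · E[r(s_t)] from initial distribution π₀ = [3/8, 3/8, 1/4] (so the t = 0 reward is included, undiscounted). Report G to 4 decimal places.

G = -2.7332

t=0: π = [0.3750, 0.3750, 0.2500], E[r] = -0.5000, γ^t·E[r] = -0.500000, running G = -0.500000
t=1: π = [0.2656, 0.3281, 0.4063], E[r] = -0.9375, γ^t·E[r] = -0.656250, running G = -1.156250
t=2: π = [0.2324, 0.3340, 0.4336], E[r] = -1.0703, γ^t·E[r] = -0.524453, running G = -1.680703
t=3: π = [0.2249, 0.3333, 0.4419], E[r] = -1.1006, γ^t·E[r] = -0.377501, running G = -2.058204
t=4: π = [0.2229, 0.3333, 0.4438], E[r] = -1.1085, γ^t·E[r] = -0.266156, running G = -2.324360
t=5: π = [0.2224, 0.3333, 0.4443], E[r] = -1.1105, γ^t·E[r] = -0.186635, running G = -2.510995
t=6: π = [0.2223, 0.3333, 0.4444], E[r] = -1.1109, γ^t·E[r] = -0.130702, running G = -2.641697
t=7: π = [0.2222, 0.3333, 0.4444], E[r] = -1.1111, γ^t·E[r] = -0.091501, running G = -2.733198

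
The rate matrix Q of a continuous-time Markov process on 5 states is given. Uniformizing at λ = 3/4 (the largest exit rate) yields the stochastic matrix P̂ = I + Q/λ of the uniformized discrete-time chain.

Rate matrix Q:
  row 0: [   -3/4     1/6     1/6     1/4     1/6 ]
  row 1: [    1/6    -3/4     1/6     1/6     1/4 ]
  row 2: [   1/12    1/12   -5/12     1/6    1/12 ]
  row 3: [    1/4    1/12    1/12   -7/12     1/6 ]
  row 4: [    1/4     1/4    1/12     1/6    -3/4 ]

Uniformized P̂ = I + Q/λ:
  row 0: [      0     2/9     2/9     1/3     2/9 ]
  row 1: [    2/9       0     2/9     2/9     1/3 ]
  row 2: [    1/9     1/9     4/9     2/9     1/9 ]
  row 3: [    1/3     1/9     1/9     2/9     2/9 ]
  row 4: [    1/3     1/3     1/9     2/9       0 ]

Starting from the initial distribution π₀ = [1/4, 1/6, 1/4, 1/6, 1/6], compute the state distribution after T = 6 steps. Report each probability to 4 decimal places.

t=0: π = [0.2500, 0.1667, 0.2500, 0.1667, 0.1667]
t=1: π = [0.1759, 0.1574, 0.2407, 0.2500, 0.1759]
t=2: π = [0.2037, 0.1523, 0.2284, 0.2418, 0.1739]
t=3: π = [0.1978, 0.1555, 0.2268, 0.2449, 0.1751]
t=4: π = [0.1997, 0.1547, 0.2260, 0.2442, 0.1754]
t=5: π = [0.1993, 0.1551, 0.2258, 0.2444, 0.1753]
t=6: π = [0.1995, 0.1550, 0.2258, 0.2444, 0.1754]

π = [0.1995, 0.1550, 0.2258, 0.2444, 0.1754]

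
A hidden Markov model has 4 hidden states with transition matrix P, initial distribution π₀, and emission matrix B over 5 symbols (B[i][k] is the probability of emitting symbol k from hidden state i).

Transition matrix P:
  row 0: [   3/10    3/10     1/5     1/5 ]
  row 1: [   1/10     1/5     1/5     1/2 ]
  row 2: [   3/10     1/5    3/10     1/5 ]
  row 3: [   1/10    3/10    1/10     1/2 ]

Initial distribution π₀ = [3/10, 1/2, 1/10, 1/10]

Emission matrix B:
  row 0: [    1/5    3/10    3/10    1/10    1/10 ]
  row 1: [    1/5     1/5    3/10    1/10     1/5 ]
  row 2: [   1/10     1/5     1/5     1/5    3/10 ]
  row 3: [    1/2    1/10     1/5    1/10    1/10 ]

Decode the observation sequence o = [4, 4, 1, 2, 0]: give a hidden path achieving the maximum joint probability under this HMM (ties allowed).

t=0: δ = [3.000e-02, 1.000e-01, 3.000e-02, 1.000e-02]  (obs o_0=4)
t=1: δ = [1.000e-03, 4.000e-03, 6.000e-03, 5.000e-03]  ψ = [1, 1, 1, 1]  (obs o_1=4)
t=2: δ = [5.400e-04, 3.000e-04, 3.600e-04, 2.500e-04]  ψ = [2, 3, 2, 3]  (obs o_2=1)
t=3: δ = [4.860e-05, 4.860e-05, 2.160e-05, 3.000e-05]  ψ = [0, 0, 0, 1]  (obs o_3=2)
t=4: δ = [2.916e-06, 2.916e-06, 9.720e-07, 1.215e-05]  ψ = [0, 0, 0, 1]  (obs o_4=0)
backtrack: best end state = 3; path = [1, 2, 0, 1, 3]

path = [1, 2, 0, 1, 3]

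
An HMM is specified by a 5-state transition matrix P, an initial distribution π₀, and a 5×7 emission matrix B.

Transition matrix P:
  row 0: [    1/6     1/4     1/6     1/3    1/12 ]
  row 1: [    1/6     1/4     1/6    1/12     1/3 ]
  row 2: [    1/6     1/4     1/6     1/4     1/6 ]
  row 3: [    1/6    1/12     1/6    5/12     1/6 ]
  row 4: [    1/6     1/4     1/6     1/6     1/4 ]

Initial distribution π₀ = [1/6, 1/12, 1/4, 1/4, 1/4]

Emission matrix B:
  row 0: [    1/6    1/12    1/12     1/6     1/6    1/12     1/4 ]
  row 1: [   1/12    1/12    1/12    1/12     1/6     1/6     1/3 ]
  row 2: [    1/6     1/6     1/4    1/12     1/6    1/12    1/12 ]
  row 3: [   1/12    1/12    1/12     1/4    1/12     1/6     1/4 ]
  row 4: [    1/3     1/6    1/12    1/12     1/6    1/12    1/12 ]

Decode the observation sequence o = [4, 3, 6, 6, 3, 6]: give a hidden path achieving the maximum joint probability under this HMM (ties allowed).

t=0: δ = [2.778e-02, 1.389e-02, 4.167e-02, 2.083e-02, 4.167e-02]  (obs o_0=4)
t=1: δ = [1.157e-03, 8.681e-04, 5.787e-04, 2.604e-03, 8.681e-04]  ψ = [2, 2, 2, 2, 4]  (obs o_1=3)
t=2: δ = [1.085e-04, 9.645e-05, 3.617e-05, 2.713e-04, 3.617e-05]  ψ = [3, 0, 3, 3, 3]  (obs o_2=6)
t=3: δ = [1.130e-05, 9.042e-06, 3.768e-06, 2.826e-05, 3.768e-06]  ψ = [3, 0, 3, 3, 3]  (obs o_3=6)
t=4: δ = [7.849e-07, 2.355e-07, 3.925e-07, 2.943e-06, 3.925e-07]  ψ = [3, 0, 3, 3, 3]  (obs o_4=3)
t=5: δ = [1.226e-07, 8.176e-08, 4.088e-08, 3.066e-07, 4.088e-08]  ψ = [3, 3, 3, 3, 3]  (obs o_5=6)
backtrack: best end state = 3; path = [2, 3, 3, 3, 3, 3]

path = [2, 3, 3, 3, 3, 3]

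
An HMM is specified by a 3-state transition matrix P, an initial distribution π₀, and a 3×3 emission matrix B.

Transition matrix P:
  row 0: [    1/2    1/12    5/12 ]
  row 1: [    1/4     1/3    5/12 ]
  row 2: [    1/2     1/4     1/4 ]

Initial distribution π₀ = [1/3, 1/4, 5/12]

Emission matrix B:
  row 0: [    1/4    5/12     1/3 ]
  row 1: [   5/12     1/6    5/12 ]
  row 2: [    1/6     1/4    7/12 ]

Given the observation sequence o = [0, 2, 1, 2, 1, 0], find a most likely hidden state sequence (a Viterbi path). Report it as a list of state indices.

path = [1, 2, 0, 2, 0, 0]

t=0: δ = [8.333e-02, 1.042e-01, 6.944e-02]  (obs o_0=0)
t=1: δ = [1.389e-02, 1.447e-02, 2.532e-02]  ψ = [0, 1, 1]  (obs o_1=2)
t=2: δ = [5.275e-03, 1.055e-03, 1.582e-03]  ψ = [2, 2, 2]  (obs o_2=1)
t=3: δ = [8.791e-04, 1.831e-04, 1.282e-03]  ψ = [0, 0, 0]  (obs o_3=2)
t=4: δ = [2.671e-04, 5.342e-05, 9.157e-05]  ψ = [2, 2, 0]  (obs o_4=1)
t=5: δ = [3.339e-05, 9.539e-06, 1.855e-05]  ψ = [0, 2, 0]  (obs o_5=0)
backtrack: best end state = 0; path = [1, 2, 0, 2, 0, 0]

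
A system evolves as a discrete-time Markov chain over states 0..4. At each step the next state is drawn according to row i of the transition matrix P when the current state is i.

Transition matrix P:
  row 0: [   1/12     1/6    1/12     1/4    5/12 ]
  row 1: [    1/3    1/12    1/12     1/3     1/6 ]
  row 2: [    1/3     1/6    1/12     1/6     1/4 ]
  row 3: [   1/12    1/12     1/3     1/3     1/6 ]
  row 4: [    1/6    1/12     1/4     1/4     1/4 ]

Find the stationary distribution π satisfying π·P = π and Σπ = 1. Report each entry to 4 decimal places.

Balance equations π_j = Σ_i π_i·P[i][j]:
  π_0 = 1/12·π_0 + 1/3·π_1 + 1/3·π_2 + 1/12·π_3 + 1/6·π_4
  π_1 = 1/6·π_0 + 1/12·π_1 + 1/6·π_2 + 1/12·π_3 + 1/12·π_4
  π_2 = 1/12·π_0 + 1/12·π_1 + 1/12·π_2 + 1/3·π_3 + 1/4·π_4
  π_3 = 1/4·π_0 + 1/3·π_1 + 1/6·π_2 + 1/3·π_3 + 1/4·π_4
  normalize: π_0 + π_1 + π_2 + π_3 + π_4 = 1
Solving the linear system gives exactly π = [497/2755, 2834/24795, 316/1653, 6589/24795, 2053/8265].

π = [0.1804, 0.1143, 0.1912, 0.2657, 0.2484]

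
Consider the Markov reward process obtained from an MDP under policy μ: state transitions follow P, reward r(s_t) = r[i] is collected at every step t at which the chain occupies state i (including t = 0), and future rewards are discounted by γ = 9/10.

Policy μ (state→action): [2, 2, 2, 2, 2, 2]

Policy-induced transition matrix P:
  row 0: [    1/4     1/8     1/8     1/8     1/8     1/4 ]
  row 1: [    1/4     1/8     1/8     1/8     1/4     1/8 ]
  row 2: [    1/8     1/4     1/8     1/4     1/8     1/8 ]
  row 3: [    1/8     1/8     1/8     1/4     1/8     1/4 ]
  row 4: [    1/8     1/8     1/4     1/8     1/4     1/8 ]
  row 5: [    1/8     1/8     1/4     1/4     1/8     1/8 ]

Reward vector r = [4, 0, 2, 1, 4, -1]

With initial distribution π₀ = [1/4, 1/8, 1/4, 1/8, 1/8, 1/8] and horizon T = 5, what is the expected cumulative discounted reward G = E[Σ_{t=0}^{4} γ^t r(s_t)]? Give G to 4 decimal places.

t=0: π = [0.2500, 0.1250, 0.2500, 0.1250, 0.1250, 0.1250], E[r] = 2.0000, γ^t·E[r] = 2.000000, running G = 2.000000
t=1: π = [0.1719, 0.1563, 0.1563, 0.1875, 0.1563, 0.1719], E[r] = 1.6406, γ^t·E[r] = 1.476563, running G = 3.476563
t=2: π = [0.1660, 0.1445, 0.1660, 0.1895, 0.1641, 0.1699], E[r] = 1.6719, γ^t·E[r] = 1.354219, running G = 4.830781
t=3: π = [0.1638, 0.1458, 0.1667, 0.1907, 0.1636, 0.1694], E[r] = 1.6643, γ^t·E[r] = 1.213280, running G = 6.044061
t=4: π = [0.1637, 0.1458, 0.1666, 0.1909, 0.1637, 0.1693], E[r] = 1.6642, γ^t·E[r] = 1.091912, running G = 7.135972

G = 7.1360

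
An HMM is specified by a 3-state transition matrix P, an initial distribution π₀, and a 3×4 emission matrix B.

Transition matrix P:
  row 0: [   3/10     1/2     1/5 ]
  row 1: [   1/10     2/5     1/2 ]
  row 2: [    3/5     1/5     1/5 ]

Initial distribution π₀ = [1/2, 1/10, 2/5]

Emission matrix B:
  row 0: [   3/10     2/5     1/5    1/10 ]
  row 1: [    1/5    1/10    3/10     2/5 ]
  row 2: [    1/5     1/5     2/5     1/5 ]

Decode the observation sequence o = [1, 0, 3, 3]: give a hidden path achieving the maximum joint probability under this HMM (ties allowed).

t=0: δ = [2.000e-01, 1.000e-02, 8.000e-02]  (obs o_0=1)
t=1: δ = [1.800e-02, 2.000e-02, 8.000e-03]  ψ = [0, 0, 0]  (obs o_1=0)
t=2: δ = [5.400e-04, 3.600e-03, 2.000e-03]  ψ = [0, 0, 1]  (obs o_2=3)
t=3: δ = [1.200e-04, 5.760e-04, 3.600e-04]  ψ = [2, 1, 1]  (obs o_3=3)
backtrack: best end state = 1; path = [0, 0, 1, 1]

path = [0, 0, 1, 1]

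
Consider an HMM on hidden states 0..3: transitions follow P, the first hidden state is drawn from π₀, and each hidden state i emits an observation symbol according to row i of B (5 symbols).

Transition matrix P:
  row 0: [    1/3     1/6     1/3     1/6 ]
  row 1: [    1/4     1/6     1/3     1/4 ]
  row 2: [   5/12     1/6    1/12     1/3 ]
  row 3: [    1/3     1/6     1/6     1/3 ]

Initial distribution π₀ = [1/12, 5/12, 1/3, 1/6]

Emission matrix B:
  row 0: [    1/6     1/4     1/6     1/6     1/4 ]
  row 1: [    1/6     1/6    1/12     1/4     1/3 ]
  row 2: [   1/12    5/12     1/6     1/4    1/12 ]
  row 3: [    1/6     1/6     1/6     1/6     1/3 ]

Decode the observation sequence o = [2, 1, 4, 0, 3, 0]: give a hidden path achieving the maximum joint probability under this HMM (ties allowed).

path = [1, 2, 3, 0, 2, 0]

t=0: δ = [1.389e-02, 3.472e-02, 5.556e-02, 2.778e-02]  (obs o_0=2)
t=1: δ = [5.787e-03, 1.543e-03, 4.823e-03, 3.086e-03]  ψ = [2, 2, 1, 2]  (obs o_1=1)
t=2: δ = [5.023e-04, 3.215e-04, 1.608e-04, 5.358e-04]  ψ = [2, 0, 0, 2]  (obs o_2=4)
t=3: δ = [2.977e-05, 1.488e-05, 1.395e-05, 2.977e-05]  ψ = [3, 3, 0, 3]  (obs o_3=0)
t=4: δ = [1.654e-06, 1.240e-06, 2.481e-06, 1.654e-06]  ψ = [0, 0, 0, 3]  (obs o_4=3)
t=5: δ = [1.723e-07, 6.891e-08, 4.594e-08, 1.378e-07]  ψ = [2, 2, 0, 2]  (obs o_5=0)
backtrack: best end state = 0; path = [1, 2, 3, 0, 2, 0]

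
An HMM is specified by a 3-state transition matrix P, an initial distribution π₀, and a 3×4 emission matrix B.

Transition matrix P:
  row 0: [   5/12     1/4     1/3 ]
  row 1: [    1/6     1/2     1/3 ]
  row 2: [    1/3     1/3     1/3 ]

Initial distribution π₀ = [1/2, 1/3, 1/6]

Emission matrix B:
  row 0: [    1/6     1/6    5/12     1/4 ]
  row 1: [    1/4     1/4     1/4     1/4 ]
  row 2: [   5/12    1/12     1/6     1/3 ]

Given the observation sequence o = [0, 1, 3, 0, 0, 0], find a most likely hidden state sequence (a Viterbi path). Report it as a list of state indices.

path = [1, 1, 1, 2, 2, 2]

t=0: δ = [8.333e-02, 8.333e-02, 6.944e-02]  (obs o_0=0)
t=1: δ = [5.787e-03, 1.042e-02, 2.315e-03]  ψ = [0, 1, 0]  (obs o_1=1)
t=2: δ = [6.028e-04, 1.302e-03, 1.157e-03]  ψ = [0, 1, 1]  (obs o_2=3)
t=3: δ = [6.430e-05, 1.628e-04, 1.808e-04]  ψ = [2, 1, 1]  (obs o_3=0)
t=4: δ = [1.005e-05, 2.035e-05, 2.512e-05]  ψ = [2, 1, 2]  (obs o_4=0)
t=5: δ = [1.395e-06, 2.543e-06, 3.489e-06]  ψ = [2, 1, 2]  (obs o_5=0)
backtrack: best end state = 2; path = [1, 1, 1, 2, 2, 2]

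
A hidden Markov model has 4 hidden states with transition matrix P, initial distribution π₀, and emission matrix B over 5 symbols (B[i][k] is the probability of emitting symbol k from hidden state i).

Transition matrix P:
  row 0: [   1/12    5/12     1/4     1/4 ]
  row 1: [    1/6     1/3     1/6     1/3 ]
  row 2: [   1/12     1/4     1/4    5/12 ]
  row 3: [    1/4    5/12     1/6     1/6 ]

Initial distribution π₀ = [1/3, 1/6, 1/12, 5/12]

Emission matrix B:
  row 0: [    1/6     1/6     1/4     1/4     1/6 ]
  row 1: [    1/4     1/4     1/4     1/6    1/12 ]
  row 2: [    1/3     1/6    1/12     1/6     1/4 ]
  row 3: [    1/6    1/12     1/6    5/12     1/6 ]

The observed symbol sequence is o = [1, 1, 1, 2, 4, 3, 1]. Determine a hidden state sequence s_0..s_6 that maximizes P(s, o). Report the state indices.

path = [0, 1, 1, 1, 2, 3, 1]

t=0: δ = [5.556e-02, 4.167e-02, 1.389e-02, 3.472e-02]  (obs o_0=1)
t=1: δ = [1.447e-03, 5.787e-03, 2.315e-03, 1.157e-03]  ψ = [3, 0, 0, 0]  (obs o_1=1)
t=2: δ = [1.608e-04, 4.823e-04, 1.608e-04, 1.608e-04]  ψ = [1, 1, 1, 1]  (obs o_2=1)
t=3: δ = [2.009e-05, 4.019e-05, 6.698e-06, 2.679e-05]  ψ = [1, 1, 1, 1]  (obs o_3=2)
t=4: δ = [1.116e-06, 1.116e-06, 1.674e-06, 2.233e-06]  ψ = [1, 1, 1, 1]  (obs o_4=4)
t=5: δ = [1.395e-07, 1.550e-07, 6.977e-08, 2.907e-07]  ψ = [3, 3, 2, 2]  (obs o_5=3)
t=6: δ = [1.211e-08, 3.028e-08, 8.075e-09, 4.307e-09]  ψ = [3, 3, 3, 1]  (obs o_6=1)
backtrack: best end state = 1; path = [0, 1, 1, 1, 2, 3, 1]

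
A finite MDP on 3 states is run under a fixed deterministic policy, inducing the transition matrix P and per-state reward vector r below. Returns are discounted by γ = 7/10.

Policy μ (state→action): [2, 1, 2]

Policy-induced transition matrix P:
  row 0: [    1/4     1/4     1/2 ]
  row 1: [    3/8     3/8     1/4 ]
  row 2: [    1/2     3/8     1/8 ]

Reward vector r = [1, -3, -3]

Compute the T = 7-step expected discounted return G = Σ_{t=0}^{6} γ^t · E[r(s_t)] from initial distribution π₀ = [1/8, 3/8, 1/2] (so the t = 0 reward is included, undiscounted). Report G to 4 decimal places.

t=0: π = [0.1250, 0.3750, 0.5000], E[r] = -2.5000, γ^t·E[r] = -2.500000, running G = -2.500000
t=1: π = [0.4219, 0.3594, 0.2188], E[r] = -1.3125, γ^t·E[r] = -0.918750, running G = -3.418750
t=2: π = [0.3496, 0.3223, 0.3281], E[r] = -1.6016, γ^t·E[r] = -0.784766, running G = -4.203516
t=3: π = [0.3723, 0.3313, 0.2964], E[r] = -1.5107, γ^t·E[r] = -0.518185, running G = -4.721700
t=4: π = [0.3655, 0.3285, 0.3060], E[r] = -1.5380, γ^t·E[r] = -0.369265, running G = -5.090965
t=5: π = [0.3676, 0.3293, 0.3031], E[r] = -1.5297, γ^t·E[r] = -0.257103, running G = -5.348069
t=6: π = [0.3669, 0.3291, 0.3040], E[r] = -1.5322, γ^t·E[r] = -0.180264, running G = -5.528333

G = -5.5283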